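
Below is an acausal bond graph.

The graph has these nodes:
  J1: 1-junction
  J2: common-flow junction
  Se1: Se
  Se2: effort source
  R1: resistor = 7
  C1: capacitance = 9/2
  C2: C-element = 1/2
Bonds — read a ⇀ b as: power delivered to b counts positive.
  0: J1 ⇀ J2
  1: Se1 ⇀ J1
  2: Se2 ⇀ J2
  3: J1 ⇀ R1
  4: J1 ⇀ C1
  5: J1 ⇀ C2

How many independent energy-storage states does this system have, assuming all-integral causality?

2  (C1, C2 all integral)

bond 1 stroke→J1  (Se1 (Se) sets effort on bond)
bond 2 stroke→J2  (Se2 (Se) sets effort on bond)
bond 0 stroke→J1  (closing 1-jn rule on J2)
bond 4 stroke→J1  (C1: C, integral causality)
bond 5 stroke→J1  (C2 outputs effort q/C2)
bond 3 stroke→R1  (only one flow-in slot at J1)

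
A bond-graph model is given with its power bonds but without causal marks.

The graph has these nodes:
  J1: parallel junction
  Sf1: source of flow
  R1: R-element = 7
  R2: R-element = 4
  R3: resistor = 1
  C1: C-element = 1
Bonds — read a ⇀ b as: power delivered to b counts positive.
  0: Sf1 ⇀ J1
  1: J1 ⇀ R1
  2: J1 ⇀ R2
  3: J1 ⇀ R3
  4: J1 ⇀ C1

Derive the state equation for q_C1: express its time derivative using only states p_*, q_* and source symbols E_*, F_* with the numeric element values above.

β0 stroke at Sf1  (source Sf1 imposes f)
β4 stroke at J1  (C1 outputs effort q/C1)
β1 stroke at R1  (0-jn J1 has e-setter on 4)
β2 stroke at R2  (J1 effort already set via bond 4)
β3 stroke at R3  (0-jn J1 has e-setter on 4)

dq_C1/dt = F_Sf1 - 39*q_C1/28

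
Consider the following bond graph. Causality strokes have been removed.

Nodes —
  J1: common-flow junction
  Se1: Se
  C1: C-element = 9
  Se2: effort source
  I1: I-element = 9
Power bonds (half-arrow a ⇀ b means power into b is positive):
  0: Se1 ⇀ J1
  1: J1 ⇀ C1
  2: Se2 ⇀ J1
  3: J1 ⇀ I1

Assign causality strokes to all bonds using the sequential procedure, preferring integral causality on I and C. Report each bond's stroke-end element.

#0 stroke→J1
#1 stroke→J1
#2 stroke→J1
#3 stroke→I1

bond 0 stroke→J1  (Se1: effort source, stroke at far end)
bond 2 stroke→J1  (Se2: effort source, stroke at far end)
bond 1 stroke→J1  (prefer integral on C1)
bond 3 stroke→I1  (closing 1-jn rule on J1)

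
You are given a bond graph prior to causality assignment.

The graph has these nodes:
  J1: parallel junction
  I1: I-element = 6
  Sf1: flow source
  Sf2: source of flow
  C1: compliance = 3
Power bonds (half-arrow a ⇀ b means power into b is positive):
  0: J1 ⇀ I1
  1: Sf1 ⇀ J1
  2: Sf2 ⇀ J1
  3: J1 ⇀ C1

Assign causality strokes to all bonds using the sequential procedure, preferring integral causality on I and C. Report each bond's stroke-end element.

bond 1 stroke→Sf1  (Sf1 fixes flow; stroke at Sf1)
bond 2 stroke→Sf2  (Sf2 fixes flow; stroke at Sf2)
bond 0 stroke→I1  (I1 integral (f out))
bond 3 stroke→J1  (only one effort-in slot at J1)

bond 0 |I1
bond 1 |Sf1
bond 2 |Sf2
bond 3 |J1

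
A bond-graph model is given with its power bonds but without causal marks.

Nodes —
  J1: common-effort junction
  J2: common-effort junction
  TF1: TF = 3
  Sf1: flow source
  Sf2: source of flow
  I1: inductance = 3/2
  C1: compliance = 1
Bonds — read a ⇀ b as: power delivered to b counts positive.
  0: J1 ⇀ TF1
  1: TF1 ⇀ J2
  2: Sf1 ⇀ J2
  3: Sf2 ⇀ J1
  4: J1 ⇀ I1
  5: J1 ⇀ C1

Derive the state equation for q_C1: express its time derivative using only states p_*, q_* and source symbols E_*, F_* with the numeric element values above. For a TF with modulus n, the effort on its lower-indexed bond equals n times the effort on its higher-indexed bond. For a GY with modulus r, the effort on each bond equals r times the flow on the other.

bond 2 |Sf1  (Sf1 (Sf) sets flow on bond)
bond 3 |Sf2  (Sf2: flow source, stroke at near end)
bond 1 |J2  (only one effort-in slot at J2)
bond 0 |TF1  (through TF1, causality passes straight; one stroke at TF1)
bond 4 |I1  (prefer integral on I1)
bond 5 |J1  (closing 0-jn rule on J1)

dq_C1/dt = F_Sf1/3 + F_Sf2 - 2*p_I1/3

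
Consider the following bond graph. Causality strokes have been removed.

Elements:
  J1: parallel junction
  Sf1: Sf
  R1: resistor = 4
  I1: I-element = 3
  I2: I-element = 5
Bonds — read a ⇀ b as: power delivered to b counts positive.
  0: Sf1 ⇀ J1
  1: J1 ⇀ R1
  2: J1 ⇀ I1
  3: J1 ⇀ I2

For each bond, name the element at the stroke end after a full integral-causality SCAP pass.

β0 stroke→Sf1  (Sf1 (Sf) sets flow on bond)
β2 stroke→I1  (I1 integral (f out))
β3 stroke→I2  (I2: I, integral causality)
β1 stroke→J1  (closing 0-jn rule on J1)

#0 →Sf1
#1 →J1
#2 →I1
#3 →I2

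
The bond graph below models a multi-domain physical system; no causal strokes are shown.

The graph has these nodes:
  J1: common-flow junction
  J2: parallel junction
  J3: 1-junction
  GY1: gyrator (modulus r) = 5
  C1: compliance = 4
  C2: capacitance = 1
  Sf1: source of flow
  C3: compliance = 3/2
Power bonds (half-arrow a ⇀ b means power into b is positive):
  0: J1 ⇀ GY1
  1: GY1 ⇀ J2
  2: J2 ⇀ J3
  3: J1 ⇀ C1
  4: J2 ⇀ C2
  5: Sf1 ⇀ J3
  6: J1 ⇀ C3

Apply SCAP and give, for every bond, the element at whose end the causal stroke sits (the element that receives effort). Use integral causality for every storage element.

bond 5 stroke at Sf1  (Sf1: flow source, stroke at near end)
bond 2 stroke at J3  (common-f at J3 fixed by 5)
bond 3 stroke at J1  (prefer integral on C1)
bond 4 stroke at J2  (C2 integral (e out))
bond 1 stroke at GY1  (J2: bond 4 brought effort, rest push out)
bond 0 stroke at GY1  (GY GY1: same side as bond 1)
bond 6 stroke at J1  (common-f at J1 fixed by 0)

bond 0 stroke→GY1
bond 1 stroke→GY1
bond 2 stroke→J3
bond 3 stroke→J1
bond 4 stroke→J2
bond 5 stroke→Sf1
bond 6 stroke→J1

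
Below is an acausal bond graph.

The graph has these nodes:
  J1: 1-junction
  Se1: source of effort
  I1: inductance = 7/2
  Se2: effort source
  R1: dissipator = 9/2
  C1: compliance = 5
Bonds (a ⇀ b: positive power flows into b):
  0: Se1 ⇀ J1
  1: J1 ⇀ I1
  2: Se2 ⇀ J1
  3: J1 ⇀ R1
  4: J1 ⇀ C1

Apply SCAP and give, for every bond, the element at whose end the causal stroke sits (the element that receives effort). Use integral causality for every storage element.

β0 |J1
β1 |I1
β2 |J1
β3 |J1
β4 |J1

bond 0 stroke at J1  (Se1 fixes effort; stroke away)
bond 2 stroke at J1  (Se2: effort source, stroke at far end)
bond 1 stroke at I1  (I1: I, integral causality)
bond 3 stroke at J1  (common-f at J1 fixed by 1)
bond 4 stroke at J1  (1-jn J1 has f-setter on 1)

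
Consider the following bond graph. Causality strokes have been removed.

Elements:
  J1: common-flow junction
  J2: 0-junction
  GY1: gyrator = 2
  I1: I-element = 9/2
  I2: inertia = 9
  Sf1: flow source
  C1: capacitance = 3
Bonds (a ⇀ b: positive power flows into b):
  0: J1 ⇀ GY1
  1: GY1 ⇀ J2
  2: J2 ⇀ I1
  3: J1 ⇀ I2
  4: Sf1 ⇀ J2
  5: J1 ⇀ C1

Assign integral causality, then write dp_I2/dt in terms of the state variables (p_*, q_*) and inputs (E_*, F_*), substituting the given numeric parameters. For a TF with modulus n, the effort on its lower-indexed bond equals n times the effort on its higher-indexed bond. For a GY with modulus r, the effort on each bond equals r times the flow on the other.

dp_I2/dt = 2*F_Sf1 - 4*p_I1/9 - q_C1/3

#4 stroke at Sf1  (Sf1 (Sf) sets flow on bond)
#2 stroke at I1  (I1 outputs flow p/I1)
#1 stroke at J2  (closing 0-jn rule on J2)
#0 stroke at J1  (through GY1, causality inverts; strokes same side of GY1)
#3 stroke at I2  (prefer integral on I2)
#5 stroke at J1  (common-f at J1 fixed by 3)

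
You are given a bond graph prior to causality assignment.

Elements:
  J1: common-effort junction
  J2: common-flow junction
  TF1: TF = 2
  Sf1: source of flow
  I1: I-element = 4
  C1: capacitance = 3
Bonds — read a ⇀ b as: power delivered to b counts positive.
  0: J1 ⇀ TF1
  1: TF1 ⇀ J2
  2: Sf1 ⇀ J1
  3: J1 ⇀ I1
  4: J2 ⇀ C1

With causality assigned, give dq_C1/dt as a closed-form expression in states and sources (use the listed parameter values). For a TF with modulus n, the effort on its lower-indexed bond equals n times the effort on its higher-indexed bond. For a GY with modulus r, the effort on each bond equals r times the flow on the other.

b2 stroke at Sf1  (Sf1 (Sf) sets flow on bond)
b3 stroke at I1  (I1 outputs flow p/I1)
b0 stroke at J1  (J1: last free bond brings effort in)
b1 stroke at TF1  (TF1 one-in-one-out from 0)
b4 stroke at J2  (common-f at J2 fixed by 1)

dq_C1/dt = 2*F_Sf1 - p_I1/2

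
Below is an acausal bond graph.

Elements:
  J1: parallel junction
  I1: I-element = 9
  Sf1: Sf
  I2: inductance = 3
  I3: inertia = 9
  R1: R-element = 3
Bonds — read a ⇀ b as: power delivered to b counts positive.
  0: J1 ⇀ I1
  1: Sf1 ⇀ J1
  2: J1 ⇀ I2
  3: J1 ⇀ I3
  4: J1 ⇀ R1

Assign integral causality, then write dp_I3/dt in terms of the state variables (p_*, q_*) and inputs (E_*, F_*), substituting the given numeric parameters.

dp_I3/dt = 3*F_Sf1 - p_I1/3 - p_I2 - p_I3/3

b1 |Sf1  (source Sf1 imposes f)
b0 |I1  (prefer integral on I1)
b2 |I2  (I2 integral (f out))
b3 |I3  (I3 integral (f out))
b4 |J1  (J1 needs exactly one e-in)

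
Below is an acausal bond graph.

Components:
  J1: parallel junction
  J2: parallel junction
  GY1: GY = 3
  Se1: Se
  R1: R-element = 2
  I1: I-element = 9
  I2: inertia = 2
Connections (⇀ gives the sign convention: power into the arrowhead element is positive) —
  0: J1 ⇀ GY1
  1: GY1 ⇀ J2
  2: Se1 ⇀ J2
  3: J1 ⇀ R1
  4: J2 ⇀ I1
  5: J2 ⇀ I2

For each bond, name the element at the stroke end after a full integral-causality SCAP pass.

β2 →J2  (source Se1 imposes e)
β1 →GY1  (J2 effort already set via bond 2)
β4 →I1  (J2: bond 2 brought effort, rest push out)
β5 →I2  (common-e at J2 fixed by 2)
β0 →GY1  (GY1: gyrator matches bond 1)
β3 →J1  (J1 needs exactly one e-in)

bond 0 stroke→GY1
bond 1 stroke→GY1
bond 2 stroke→J2
bond 3 stroke→J1
bond 4 stroke→I1
bond 5 stroke→I2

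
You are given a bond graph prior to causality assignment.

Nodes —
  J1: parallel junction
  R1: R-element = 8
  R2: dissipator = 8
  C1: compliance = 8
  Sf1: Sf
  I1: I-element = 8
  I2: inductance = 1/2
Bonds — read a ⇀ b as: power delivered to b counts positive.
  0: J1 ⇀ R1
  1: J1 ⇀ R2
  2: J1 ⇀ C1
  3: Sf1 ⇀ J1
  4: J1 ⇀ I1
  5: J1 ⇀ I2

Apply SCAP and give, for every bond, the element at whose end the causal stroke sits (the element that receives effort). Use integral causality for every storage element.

b3 |Sf1  (source Sf1 imposes f)
b2 |J1  (C1: C, integral causality)
b0 |R1  (J1: bond 2 brought effort, rest push out)
b1 |R2  (J1 effort already set via bond 2)
b4 |I1  (common-e at J1 fixed by 2)
b5 |I2  (common-e at J1 fixed by 2)

b0 stroke→R1
b1 stroke→R2
b2 stroke→J1
b3 stroke→Sf1
b4 stroke→I1
b5 stroke→I2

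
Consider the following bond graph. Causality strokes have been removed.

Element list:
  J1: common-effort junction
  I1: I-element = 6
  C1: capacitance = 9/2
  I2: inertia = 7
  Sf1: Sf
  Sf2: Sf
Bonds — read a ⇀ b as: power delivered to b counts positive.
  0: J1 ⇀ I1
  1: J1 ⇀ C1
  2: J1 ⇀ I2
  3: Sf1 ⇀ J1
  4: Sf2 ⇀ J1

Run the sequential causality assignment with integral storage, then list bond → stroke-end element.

b3 →Sf1  (source Sf1 imposes f)
b4 →Sf2  (Sf2: flow source, stroke at near end)
b0 →I1  (prefer integral on I1)
b1 →J1  (C1 integral (e out))
b2 →I2  (J1 effort already set via bond 1)

b0 stroke at I1
b1 stroke at J1
b2 stroke at I2
b3 stroke at Sf1
b4 stroke at Sf2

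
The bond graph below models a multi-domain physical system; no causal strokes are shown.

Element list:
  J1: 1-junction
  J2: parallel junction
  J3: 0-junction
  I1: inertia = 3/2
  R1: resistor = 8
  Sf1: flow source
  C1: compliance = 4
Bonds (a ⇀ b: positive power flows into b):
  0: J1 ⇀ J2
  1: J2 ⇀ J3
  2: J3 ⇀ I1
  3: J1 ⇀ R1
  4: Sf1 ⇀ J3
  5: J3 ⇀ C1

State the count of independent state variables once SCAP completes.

2  (C1, I1 all integral)

β4 →Sf1  (source Sf1 imposes f)
β2 →I1  (prefer integral on I1)
β5 →J3  (C1 outputs effort q/C1)
β1 →J2  (J3 effort already set via bond 5)
β0 →J1  (J2: bond 1 brought effort, rest push out)
β3 →R1  (J1 needs exactly one f-in)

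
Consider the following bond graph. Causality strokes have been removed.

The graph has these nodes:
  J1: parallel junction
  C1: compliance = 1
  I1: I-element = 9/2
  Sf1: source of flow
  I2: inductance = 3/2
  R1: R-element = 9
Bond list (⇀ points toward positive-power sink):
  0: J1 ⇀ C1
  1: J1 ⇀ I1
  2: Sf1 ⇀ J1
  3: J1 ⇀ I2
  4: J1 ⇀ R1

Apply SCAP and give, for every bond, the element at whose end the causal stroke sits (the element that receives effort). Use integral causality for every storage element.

#0 stroke→J1
#1 stroke→I1
#2 stroke→Sf1
#3 stroke→I2
#4 stroke→R1

β2 stroke→Sf1  (Sf1 fixes flow; stroke at Sf1)
β0 stroke→J1  (prefer integral on C1)
β1 stroke→I1  (J1 effort already set via bond 0)
β3 stroke→I2  (common-e at J1 fixed by 0)
β4 stroke→R1  (0-jn J1 has e-setter on 0)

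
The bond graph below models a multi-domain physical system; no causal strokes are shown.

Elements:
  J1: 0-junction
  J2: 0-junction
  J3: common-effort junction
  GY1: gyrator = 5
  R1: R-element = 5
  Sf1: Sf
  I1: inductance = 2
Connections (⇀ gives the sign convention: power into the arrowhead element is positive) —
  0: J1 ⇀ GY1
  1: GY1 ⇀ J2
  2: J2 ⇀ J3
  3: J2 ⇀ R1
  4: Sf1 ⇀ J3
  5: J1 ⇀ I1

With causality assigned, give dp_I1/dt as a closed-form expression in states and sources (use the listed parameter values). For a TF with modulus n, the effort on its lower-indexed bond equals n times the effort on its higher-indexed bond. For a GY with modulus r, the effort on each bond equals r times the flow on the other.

#4 →Sf1  (Sf1 (Sf) sets flow on bond)
#2 →J3  (closing 0-jn rule on J3)
#5 →I1  (I1: I, integral causality)
#0 →J1  (only one effort-in slot at J1)
#1 →J2  (GY1: gyrator matches bond 0)
#3 →R1  (J2 effort already set via bond 1)

dp_I1/dt = -5*F_Sf1 - 5*p_I1/2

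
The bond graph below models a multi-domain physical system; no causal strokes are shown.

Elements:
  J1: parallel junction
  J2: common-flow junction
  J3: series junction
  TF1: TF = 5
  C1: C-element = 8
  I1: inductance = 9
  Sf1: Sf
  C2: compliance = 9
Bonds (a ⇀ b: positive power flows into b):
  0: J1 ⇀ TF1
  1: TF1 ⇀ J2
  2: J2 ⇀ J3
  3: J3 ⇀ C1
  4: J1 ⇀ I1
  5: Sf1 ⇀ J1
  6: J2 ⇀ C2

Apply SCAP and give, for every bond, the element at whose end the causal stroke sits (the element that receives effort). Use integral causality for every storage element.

#0 |J1
#1 |TF1
#2 |J2
#3 |J3
#4 |I1
#5 |Sf1
#6 |J2

β5 stroke at Sf1  (source Sf1 imposes f)
β3 stroke at J3  (C1 integral (e out))
β2 stroke at J2  (closing 1-jn rule on J3)
β4 stroke at I1  (I1 outputs flow p/I1)
β0 stroke at J1  (closing 0-jn rule on J1)
β1 stroke at TF1  (TF1 one-in-one-out from 0)
β6 stroke at J2  (J2 flow already set via bond 1)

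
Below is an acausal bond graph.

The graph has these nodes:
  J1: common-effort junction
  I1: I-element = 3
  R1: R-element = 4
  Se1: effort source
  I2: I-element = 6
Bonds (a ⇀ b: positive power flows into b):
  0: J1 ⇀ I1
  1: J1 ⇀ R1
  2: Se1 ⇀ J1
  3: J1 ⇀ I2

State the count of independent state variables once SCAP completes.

b2 stroke at J1  (Se1 (Se) sets effort on bond)
b0 stroke at I1  (common-e at J1 fixed by 2)
b1 stroke at R1  (common-e at J1 fixed by 2)
b3 stroke at I2  (0-jn J1 has e-setter on 2)

2  (I1, I2 all integral)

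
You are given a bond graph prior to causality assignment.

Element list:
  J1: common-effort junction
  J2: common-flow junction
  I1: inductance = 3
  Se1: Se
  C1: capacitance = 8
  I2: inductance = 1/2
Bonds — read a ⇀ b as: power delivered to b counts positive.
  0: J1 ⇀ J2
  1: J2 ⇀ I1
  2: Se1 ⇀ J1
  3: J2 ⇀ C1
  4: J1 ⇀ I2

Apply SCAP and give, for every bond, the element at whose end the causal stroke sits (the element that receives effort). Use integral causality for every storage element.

bond 0 stroke→J2
bond 1 stroke→I1
bond 2 stroke→J1
bond 3 stroke→J2
bond 4 stroke→I2

bond 2 →J1  (source Se1 imposes e)
bond 0 →J2  (common-e at J1 fixed by 2)
bond 4 →I2  (common-e at J1 fixed by 2)
bond 1 →I1  (I1 integral (f out))
bond 3 →J2  (J2: bond 1 brought flow, rest push out)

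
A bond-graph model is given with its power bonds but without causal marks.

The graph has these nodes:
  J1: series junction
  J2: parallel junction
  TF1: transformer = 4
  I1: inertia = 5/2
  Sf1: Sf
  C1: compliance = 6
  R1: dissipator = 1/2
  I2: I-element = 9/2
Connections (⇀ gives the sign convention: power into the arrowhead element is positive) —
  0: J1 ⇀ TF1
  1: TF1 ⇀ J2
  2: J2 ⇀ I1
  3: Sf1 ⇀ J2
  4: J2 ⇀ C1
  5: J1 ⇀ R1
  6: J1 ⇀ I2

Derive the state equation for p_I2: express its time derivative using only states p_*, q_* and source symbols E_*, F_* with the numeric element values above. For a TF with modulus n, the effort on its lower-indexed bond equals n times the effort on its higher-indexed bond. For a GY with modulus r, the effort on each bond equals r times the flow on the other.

β3 →Sf1  (source Sf1 imposes f)
β2 →I1  (I1 outputs flow p/I1)
β4 →J2  (C1: C, integral causality)
β1 →TF1  (0-jn J2 has e-setter on 4)
β0 →J1  (through TF1, causality passes straight; one stroke at TF1)
β6 →I2  (I2 integral (f out))
β5 →J1  (1-jn J1 has f-setter on 6)

dp_I2/dt = -p_I2/9 - 2*q_C1/3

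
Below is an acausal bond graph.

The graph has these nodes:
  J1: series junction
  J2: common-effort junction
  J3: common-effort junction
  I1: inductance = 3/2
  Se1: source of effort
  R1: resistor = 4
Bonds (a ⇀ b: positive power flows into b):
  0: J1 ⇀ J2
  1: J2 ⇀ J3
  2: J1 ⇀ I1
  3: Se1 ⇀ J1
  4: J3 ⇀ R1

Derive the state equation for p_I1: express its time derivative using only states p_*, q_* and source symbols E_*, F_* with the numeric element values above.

dp_I1/dt = E_Se1 - 8*p_I1/3

b3 →J1  (Se1 fixes effort; stroke away)
b2 →I1  (I1 outputs flow p/I1)
b0 →J1  (common-f at J1 fixed by 2)
b1 →J2  (only one effort-in slot at J2)
b4 →J3  (J3: last free bond brings effort in)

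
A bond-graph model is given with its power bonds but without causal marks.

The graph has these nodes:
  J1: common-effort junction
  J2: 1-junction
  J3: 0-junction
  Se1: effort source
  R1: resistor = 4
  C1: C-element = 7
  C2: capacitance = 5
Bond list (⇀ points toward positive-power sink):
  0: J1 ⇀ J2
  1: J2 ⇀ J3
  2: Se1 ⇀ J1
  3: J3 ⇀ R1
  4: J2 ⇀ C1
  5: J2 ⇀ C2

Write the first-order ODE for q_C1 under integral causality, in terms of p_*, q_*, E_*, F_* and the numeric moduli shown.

#2 stroke at J1  (Se1 fixes effort; stroke away)
#0 stroke at J2  (0-jn J1 has e-setter on 2)
#4 stroke at J2  (C1: C, integral causality)
#5 stroke at J2  (C2 integral (e out))
#1 stroke at J3  (J2 needs exactly one f-in)
#3 stroke at R1  (J3: bond 1 brought effort, rest push out)

dq_C1/dt = E_Se1/4 - q_C1/28 - q_C2/20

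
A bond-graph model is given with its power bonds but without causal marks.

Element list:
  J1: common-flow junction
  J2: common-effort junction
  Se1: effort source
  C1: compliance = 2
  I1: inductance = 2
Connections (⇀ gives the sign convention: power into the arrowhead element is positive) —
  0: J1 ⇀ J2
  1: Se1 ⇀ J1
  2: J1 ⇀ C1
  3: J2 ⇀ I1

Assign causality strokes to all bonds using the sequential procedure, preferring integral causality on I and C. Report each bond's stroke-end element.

b1 |J1  (source Se1 imposes e)
b2 |J1  (prefer integral on C1)
b0 |J2  (closing 1-jn rule on J1)
b3 |I1  (J2: bond 0 brought effort, rest push out)

#0 |J2
#1 |J1
#2 |J1
#3 |I1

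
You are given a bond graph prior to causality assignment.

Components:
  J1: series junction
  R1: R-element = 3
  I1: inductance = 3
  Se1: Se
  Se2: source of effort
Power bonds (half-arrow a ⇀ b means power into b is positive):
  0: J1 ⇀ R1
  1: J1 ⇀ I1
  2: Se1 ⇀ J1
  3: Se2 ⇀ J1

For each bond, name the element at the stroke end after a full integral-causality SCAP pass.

#0 stroke→J1
#1 stroke→I1
#2 stroke→J1
#3 stroke→J1

bond 2 stroke→J1  (Se1: effort source, stroke at far end)
bond 3 stroke→J1  (Se2: effort source, stroke at far end)
bond 1 stroke→I1  (I1 integral (f out))
bond 0 stroke→J1  (common-f at J1 fixed by 1)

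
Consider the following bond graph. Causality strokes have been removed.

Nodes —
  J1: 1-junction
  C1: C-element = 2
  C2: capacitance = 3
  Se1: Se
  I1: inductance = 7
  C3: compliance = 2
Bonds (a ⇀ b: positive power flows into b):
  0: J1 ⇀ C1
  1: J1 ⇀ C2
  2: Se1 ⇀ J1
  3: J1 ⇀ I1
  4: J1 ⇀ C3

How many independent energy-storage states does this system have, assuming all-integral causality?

4  (C1, C2, C3, I1 all integral)

b2 |J1  (source Se1 imposes e)
b0 |J1  (C1: C, integral causality)
b1 |J1  (C2 integral (e out))
b3 |I1  (prefer integral on I1)
b4 |J1  (common-f at J1 fixed by 3)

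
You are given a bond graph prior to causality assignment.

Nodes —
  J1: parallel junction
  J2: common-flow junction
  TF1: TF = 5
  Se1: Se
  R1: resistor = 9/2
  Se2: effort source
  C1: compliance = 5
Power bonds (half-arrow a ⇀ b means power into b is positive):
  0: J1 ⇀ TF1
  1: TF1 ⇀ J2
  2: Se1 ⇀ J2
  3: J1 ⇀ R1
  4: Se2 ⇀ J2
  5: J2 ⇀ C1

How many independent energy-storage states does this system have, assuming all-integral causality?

b2 stroke→J2  (source Se1 imposes e)
b4 stroke→J2  (Se2: effort source, stroke at far end)
b5 stroke→J2  (C1 outputs effort q/C1)
b1 stroke→TF1  (J2 needs exactly one f-in)
b0 stroke→J1  (through TF1, causality passes straight; one stroke at TF1)
b3 stroke→R1  (J1 effort already set via bond 0)

1  (C1 all integral)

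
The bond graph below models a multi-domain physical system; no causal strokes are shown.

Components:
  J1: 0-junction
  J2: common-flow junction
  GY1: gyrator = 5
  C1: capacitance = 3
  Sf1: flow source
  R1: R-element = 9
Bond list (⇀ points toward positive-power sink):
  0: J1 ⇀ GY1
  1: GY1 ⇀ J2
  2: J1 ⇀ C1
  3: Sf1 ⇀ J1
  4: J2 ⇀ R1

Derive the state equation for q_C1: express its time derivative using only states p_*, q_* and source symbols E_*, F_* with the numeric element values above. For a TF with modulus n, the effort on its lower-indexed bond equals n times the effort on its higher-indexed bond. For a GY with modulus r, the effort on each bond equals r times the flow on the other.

bond 3 stroke at Sf1  (source Sf1 imposes f)
bond 2 stroke at J1  (C1 outputs effort q/C1)
bond 0 stroke at GY1  (J1: bond 2 brought effort, rest push out)
bond 1 stroke at GY1  (GY1 both-in/both-out from 0)
bond 4 stroke at J2  (J2: bond 1 brought flow, rest push out)

dq_C1/dt = F_Sf1 - 3*q_C1/25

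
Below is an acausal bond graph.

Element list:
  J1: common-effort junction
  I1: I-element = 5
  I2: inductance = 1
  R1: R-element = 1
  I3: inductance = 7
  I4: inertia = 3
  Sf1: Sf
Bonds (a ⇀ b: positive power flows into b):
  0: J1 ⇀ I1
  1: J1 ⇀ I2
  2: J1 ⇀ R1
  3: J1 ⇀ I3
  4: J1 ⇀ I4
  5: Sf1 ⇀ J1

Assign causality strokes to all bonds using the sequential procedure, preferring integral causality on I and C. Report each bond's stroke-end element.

bond 5 stroke→Sf1  (source Sf1 imposes f)
bond 0 stroke→I1  (I1: I, integral causality)
bond 1 stroke→I2  (prefer integral on I2)
bond 3 stroke→I3  (I3 outputs flow p/I3)
bond 4 stroke→I4  (I4 outputs flow p/I4)
bond 2 stroke→J1  (J1: last free bond brings effort in)

b0 →I1
b1 →I2
b2 →J1
b3 →I3
b4 →I4
b5 →Sf1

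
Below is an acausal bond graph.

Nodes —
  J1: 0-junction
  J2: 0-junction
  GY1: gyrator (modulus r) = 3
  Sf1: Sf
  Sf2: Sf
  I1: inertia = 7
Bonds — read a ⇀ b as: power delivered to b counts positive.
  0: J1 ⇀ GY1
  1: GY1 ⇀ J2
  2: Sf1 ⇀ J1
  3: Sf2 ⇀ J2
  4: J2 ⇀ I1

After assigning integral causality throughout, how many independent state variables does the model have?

1  (I1 all integral)

β2 stroke→Sf1  (Sf1 fixes flow; stroke at Sf1)
β3 stroke→Sf2  (Sf2 fixes flow; stroke at Sf2)
β0 stroke→J1  (only one effort-in slot at J1)
β1 stroke→J2  (through GY1, causality inverts; strokes same side of GY1)
β4 stroke→I1  (0-jn J2 has e-setter on 1)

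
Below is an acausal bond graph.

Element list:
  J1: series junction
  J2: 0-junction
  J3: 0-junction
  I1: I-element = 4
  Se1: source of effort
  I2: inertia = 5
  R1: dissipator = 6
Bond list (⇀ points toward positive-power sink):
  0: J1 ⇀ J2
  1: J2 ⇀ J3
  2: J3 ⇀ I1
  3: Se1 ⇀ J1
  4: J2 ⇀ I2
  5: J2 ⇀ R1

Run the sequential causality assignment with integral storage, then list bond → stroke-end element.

b0 stroke at J2
b1 stroke at J3
b2 stroke at I1
b3 stroke at J1
b4 stroke at I2
b5 stroke at R1

β3 |J1  (Se1 fixes effort; stroke away)
β0 |J2  (J1 needs exactly one f-in)
β1 |J3  (0-jn J2 has e-setter on 0)
β4 |I2  (J2: bond 0 brought effort, rest push out)
β5 |R1  (J2: bond 0 brought effort, rest push out)
β2 |I1  (J3 effort already set via bond 1)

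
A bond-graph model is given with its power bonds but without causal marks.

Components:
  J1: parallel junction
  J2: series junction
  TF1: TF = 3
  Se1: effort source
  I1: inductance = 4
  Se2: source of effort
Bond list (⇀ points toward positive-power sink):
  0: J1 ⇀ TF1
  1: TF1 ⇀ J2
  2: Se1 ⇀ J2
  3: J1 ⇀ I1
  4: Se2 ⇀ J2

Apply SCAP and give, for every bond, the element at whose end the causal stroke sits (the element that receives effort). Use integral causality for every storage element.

bond 0 |J1
bond 1 |TF1
bond 2 |J2
bond 3 |I1
bond 4 |J2

bond 2 stroke at J2  (Se1: effort source, stroke at far end)
bond 4 stroke at J2  (source Se2 imposes e)
bond 1 stroke at TF1  (J2 needs exactly one f-in)
bond 0 stroke at J1  (TF1 one-in-one-out from 1)
bond 3 stroke at I1  (J1: bond 0 brought effort, rest push out)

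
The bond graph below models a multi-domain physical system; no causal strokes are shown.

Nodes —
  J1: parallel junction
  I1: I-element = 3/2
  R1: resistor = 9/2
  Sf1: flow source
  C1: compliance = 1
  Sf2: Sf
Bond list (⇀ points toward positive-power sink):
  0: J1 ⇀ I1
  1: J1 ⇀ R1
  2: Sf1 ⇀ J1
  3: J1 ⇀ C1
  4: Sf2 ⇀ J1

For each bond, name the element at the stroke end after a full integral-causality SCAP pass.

#2 →Sf1  (source Sf1 imposes f)
#4 →Sf2  (Sf2 fixes flow; stroke at Sf2)
#0 →I1  (I1 outputs flow p/I1)
#3 →J1  (C1 integral (e out))
#1 →R1  (0-jn J1 has e-setter on 3)

b0 →I1
b1 →R1
b2 →Sf1
b3 →J1
b4 →Sf2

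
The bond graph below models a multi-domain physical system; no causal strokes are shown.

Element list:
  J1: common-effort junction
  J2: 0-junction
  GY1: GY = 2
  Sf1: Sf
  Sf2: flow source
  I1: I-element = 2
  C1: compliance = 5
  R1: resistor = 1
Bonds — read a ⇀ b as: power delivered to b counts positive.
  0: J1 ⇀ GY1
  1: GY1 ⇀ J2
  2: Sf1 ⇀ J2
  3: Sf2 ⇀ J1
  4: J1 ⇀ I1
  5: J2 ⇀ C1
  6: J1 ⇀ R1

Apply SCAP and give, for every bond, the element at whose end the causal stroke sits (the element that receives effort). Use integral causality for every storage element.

bond 2 |Sf1  (Sf1 fixes flow; stroke at Sf1)
bond 3 |Sf2  (source Sf2 imposes f)
bond 4 |I1  (I1: I, integral causality)
bond 5 |J2  (C1 outputs effort q/C1)
bond 1 |GY1  (0-jn J2 has e-setter on 5)
bond 0 |GY1  (GY1: gyrator matches bond 1)
bond 6 |J1  (J1: last free bond brings effort in)

#0 |GY1
#1 |GY1
#2 |Sf1
#3 |Sf2
#4 |I1
#5 |J2
#6 |J1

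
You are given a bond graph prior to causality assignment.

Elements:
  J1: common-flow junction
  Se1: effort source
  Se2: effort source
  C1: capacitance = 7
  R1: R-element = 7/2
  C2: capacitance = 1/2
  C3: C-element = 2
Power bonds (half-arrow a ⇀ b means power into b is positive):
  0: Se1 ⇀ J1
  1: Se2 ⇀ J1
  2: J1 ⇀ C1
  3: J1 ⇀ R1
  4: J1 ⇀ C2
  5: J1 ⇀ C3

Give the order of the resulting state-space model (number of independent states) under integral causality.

3  (C1, C2, C3 all integral)

b0 stroke at J1  (Se1 fixes effort; stroke away)
b1 stroke at J1  (source Se2 imposes e)
b2 stroke at J1  (C1 outputs effort q/C1)
b4 stroke at J1  (prefer integral on C2)
b5 stroke at J1  (C3 integral (e out))
b3 stroke at R1  (only one flow-in slot at J1)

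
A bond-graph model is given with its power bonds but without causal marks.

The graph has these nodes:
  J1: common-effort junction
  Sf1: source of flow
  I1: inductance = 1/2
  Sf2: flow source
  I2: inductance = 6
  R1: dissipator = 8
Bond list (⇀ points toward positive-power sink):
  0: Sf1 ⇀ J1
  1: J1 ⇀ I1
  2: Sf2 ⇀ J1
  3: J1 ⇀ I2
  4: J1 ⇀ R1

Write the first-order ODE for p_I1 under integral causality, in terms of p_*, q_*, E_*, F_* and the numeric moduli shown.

dp_I1/dt = 8*F_Sf1 + 8*F_Sf2 - 16*p_I1 - 4*p_I2/3

#0 |Sf1  (Sf1 (Sf) sets flow on bond)
#2 |Sf2  (source Sf2 imposes f)
#1 |I1  (prefer integral on I1)
#3 |I2  (prefer integral on I2)
#4 |J1  (closing 0-jn rule on J1)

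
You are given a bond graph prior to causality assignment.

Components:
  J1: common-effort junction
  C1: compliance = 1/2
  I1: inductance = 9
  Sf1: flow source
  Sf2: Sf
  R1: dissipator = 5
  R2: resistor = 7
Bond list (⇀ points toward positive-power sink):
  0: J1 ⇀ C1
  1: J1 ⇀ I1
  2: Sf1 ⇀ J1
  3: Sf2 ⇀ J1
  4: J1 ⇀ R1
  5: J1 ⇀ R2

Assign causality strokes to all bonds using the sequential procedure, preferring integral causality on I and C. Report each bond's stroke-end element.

#0 stroke→J1
#1 stroke→I1
#2 stroke→Sf1
#3 stroke→Sf2
#4 stroke→R1
#5 stroke→R2

#2 stroke at Sf1  (source Sf1 imposes f)
#3 stroke at Sf2  (source Sf2 imposes f)
#0 stroke at J1  (C1 integral (e out))
#1 stroke at I1  (J1 effort already set via bond 0)
#4 stroke at R1  (J1 effort already set via bond 0)
#5 stroke at R2  (common-e at J1 fixed by 0)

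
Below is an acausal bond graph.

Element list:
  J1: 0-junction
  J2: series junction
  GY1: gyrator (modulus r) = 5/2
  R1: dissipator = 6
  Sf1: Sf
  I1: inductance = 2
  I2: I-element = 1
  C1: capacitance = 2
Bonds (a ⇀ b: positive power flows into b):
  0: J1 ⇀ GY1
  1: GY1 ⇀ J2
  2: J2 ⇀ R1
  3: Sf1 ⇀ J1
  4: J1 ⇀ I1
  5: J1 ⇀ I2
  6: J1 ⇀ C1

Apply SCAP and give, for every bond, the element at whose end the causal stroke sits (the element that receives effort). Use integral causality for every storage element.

β0 stroke at GY1
β1 stroke at GY1
β2 stroke at J2
β3 stroke at Sf1
β4 stroke at I1
β5 stroke at I2
β6 stroke at J1

bond 3 stroke at Sf1  (source Sf1 imposes f)
bond 4 stroke at I1  (I1 outputs flow p/I1)
bond 5 stroke at I2  (I2 integral (f out))
bond 6 stroke at J1  (C1 integral (e out))
bond 0 stroke at GY1  (0-jn J1 has e-setter on 6)
bond 1 stroke at GY1  (GY GY1: same side as bond 0)
bond 2 stroke at J2  (J2 flow already set via bond 1)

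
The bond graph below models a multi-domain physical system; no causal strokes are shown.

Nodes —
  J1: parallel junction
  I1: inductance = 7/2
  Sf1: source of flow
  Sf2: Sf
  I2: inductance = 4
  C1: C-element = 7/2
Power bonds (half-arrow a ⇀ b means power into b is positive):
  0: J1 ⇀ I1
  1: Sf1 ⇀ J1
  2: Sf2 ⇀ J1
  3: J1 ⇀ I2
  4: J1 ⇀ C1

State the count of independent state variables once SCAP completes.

3  (C1, I1, I2 all integral)

β1 stroke→Sf1  (Sf1 (Sf) sets flow on bond)
β2 stroke→Sf2  (Sf2: flow source, stroke at near end)
β0 stroke→I1  (prefer integral on I1)
β3 stroke→I2  (I2 outputs flow p/I2)
β4 stroke→J1  (J1: last free bond brings effort in)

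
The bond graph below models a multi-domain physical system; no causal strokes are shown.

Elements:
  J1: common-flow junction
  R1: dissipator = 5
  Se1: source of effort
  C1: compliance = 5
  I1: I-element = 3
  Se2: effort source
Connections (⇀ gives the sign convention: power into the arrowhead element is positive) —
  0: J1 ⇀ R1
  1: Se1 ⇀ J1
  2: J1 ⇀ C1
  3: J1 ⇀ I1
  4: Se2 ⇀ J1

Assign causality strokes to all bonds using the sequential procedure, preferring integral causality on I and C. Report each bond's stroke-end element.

#1 →J1  (Se1: effort source, stroke at far end)
#4 →J1  (source Se2 imposes e)
#2 →J1  (C1 integral (e out))
#3 →I1  (prefer integral on I1)
#0 →J1  (J1 flow already set via bond 3)

#0 stroke at J1
#1 stroke at J1
#2 stroke at J1
#3 stroke at I1
#4 stroke at J1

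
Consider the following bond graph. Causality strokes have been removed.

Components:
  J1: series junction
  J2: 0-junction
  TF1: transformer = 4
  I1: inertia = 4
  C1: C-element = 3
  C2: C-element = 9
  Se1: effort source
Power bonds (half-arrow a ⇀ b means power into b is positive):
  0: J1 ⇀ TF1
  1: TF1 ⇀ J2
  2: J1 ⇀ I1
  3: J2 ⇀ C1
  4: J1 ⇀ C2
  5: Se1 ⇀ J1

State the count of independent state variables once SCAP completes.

3  (C1, C2, I1 all integral)

β5 |J1  (Se1: effort source, stroke at far end)
β2 |I1  (I1 outputs flow p/I1)
β0 |J1  (common-f at J1 fixed by 2)
β4 |J1  (J1 flow already set via bond 2)
β1 |TF1  (TF TF1: opposite of bond 0)
β3 |J2  (J2 needs exactly one e-in)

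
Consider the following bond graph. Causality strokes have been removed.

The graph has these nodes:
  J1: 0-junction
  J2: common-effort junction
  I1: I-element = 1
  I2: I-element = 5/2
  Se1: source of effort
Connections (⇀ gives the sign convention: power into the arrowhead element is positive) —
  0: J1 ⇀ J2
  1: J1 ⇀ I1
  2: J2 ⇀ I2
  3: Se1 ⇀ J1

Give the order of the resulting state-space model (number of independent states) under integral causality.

2  (I1, I2 all integral)

b3 |J1  (Se1 (Se) sets effort on bond)
b0 |J2  (J1: bond 3 brought effort, rest push out)
b1 |I1  (0-jn J1 has e-setter on 3)
b2 |I2  (0-jn J2 has e-setter on 0)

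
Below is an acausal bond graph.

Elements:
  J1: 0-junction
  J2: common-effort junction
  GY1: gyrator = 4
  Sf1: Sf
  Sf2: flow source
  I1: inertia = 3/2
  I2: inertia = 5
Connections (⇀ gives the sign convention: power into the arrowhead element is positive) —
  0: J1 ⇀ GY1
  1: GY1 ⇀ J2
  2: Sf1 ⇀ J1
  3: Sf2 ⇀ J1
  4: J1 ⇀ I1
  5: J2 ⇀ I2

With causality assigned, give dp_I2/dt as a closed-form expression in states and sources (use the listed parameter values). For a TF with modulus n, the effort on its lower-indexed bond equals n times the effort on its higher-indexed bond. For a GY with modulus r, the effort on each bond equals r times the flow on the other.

b2 →Sf1  (Sf1 fixes flow; stroke at Sf1)
b3 →Sf2  (source Sf2 imposes f)
b4 →I1  (prefer integral on I1)
b0 →J1  (J1 needs exactly one e-in)
b1 →J2  (GY1 both-in/both-out from 0)
b5 →I2  (common-e at J2 fixed by 1)

dp_I2/dt = 4*F_Sf1 + 4*F_Sf2 - 8*p_I1/3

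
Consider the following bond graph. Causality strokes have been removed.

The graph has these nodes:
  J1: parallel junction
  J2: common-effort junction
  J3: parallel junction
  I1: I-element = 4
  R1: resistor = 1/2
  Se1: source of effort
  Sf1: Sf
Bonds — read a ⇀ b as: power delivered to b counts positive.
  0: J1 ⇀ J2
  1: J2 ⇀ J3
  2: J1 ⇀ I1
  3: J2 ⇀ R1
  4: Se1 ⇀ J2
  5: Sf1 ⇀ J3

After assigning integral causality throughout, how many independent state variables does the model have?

#4 →J2  (Se1 fixes effort; stroke away)
#5 →Sf1  (Sf1: flow source, stroke at near end)
#0 →J1  (0-jn J2 has e-setter on 4)
#1 →J3  (0-jn J2 has e-setter on 4)
#3 →R1  (J2: bond 4 brought effort, rest push out)
#2 →I1  (J1: bond 0 brought effort, rest push out)

1  (I1 all integral)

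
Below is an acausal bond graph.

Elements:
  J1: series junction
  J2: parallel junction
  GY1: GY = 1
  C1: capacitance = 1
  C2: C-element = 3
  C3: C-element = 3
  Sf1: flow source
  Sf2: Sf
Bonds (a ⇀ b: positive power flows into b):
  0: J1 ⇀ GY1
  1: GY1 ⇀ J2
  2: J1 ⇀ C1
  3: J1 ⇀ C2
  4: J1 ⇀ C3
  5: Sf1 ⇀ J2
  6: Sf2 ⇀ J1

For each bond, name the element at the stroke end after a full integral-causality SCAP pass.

b5 →Sf1  (Sf1 fixes flow; stroke at Sf1)
b6 →Sf2  (source Sf2 imposes f)
b0 →J1  (common-f at J1 fixed by 6)
b2 →J1  (common-f at J1 fixed by 6)
b3 →J1  (common-f at J1 fixed by 6)
b4 →J1  (common-f at J1 fixed by 6)
b1 →J2  (only one effort-in slot at J2)

β0 stroke at J1
β1 stroke at J2
β2 stroke at J1
β3 stroke at J1
β4 stroke at J1
β5 stroke at Sf1
β6 stroke at Sf2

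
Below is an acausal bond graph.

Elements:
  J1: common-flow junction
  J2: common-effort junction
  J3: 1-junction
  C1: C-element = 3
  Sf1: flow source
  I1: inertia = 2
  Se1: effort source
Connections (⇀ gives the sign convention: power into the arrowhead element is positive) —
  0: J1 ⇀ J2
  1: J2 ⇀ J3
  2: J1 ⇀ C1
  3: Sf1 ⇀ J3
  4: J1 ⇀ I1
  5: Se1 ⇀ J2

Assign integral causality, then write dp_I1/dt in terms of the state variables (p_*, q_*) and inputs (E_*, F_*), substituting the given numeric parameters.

β3 stroke at Sf1  (Sf1 (Sf) sets flow on bond)
β5 stroke at J2  (Se1 (Se) sets effort on bond)
β0 stroke at J1  (J2: bond 5 brought effort, rest push out)
β1 stroke at J3  (common-e at J2 fixed by 5)
β2 stroke at J1  (prefer integral on C1)
β4 stroke at I1  (J1: last free bond brings flow in)

dp_I1/dt = -E_Se1 - q_C1/3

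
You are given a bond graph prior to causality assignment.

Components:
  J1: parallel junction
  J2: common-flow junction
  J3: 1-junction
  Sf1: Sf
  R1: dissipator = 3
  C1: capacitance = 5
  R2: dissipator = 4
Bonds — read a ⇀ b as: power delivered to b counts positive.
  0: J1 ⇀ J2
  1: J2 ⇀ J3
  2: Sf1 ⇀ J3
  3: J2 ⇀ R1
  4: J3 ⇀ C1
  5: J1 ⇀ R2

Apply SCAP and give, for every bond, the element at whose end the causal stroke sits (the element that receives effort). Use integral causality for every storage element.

β0 stroke→J2
β1 stroke→J3
β2 stroke→Sf1
β3 stroke→J2
β4 stroke→J3
β5 stroke→J1

#2 stroke→Sf1  (Sf1 fixes flow; stroke at Sf1)
#1 stroke→J3  (common-f at J3 fixed by 2)
#4 stroke→J3  (1-jn J3 has f-setter on 2)
#0 stroke→J2  (1-jn J2 has f-setter on 1)
#3 stroke→J2  (J2 flow already set via bond 1)
#5 stroke→J1  (J1 needs exactly one e-in)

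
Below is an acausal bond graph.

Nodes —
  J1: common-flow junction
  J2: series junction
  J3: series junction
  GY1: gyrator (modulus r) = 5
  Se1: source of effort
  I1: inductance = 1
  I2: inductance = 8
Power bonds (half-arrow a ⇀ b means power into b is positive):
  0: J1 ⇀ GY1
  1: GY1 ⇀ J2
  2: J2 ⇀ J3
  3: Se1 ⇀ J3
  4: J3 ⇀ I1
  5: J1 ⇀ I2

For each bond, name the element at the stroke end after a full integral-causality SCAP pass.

b0 stroke at J1
b1 stroke at J2
b2 stroke at J3
b3 stroke at J3
b4 stroke at I1
b5 stroke at I2

b3 →J3  (source Se1 imposes e)
b4 →I1  (I1: I, integral causality)
b2 →J3  (1-jn J3 has f-setter on 4)
b1 →J2  (J2: bond 2 brought flow, rest push out)
b0 →J1  (through GY1, causality inverts; strokes same side of GY1)
b5 →I2  (only one flow-in slot at J1)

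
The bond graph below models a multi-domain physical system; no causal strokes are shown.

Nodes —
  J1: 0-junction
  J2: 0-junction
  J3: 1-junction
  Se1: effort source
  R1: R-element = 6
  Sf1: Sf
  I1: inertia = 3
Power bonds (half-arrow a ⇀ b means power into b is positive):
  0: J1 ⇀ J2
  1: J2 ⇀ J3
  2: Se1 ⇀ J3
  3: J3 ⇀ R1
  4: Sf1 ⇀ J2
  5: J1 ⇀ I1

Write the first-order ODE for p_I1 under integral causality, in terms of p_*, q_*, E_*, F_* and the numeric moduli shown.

b2 →J3  (Se1: effort source, stroke at far end)
b4 →Sf1  (Sf1: flow source, stroke at near end)
b5 →I1  (I1 integral (f out))
b0 →J1  (J1: last free bond brings effort in)
b1 →J2  (only one effort-in slot at J2)
b3 →J3  (J3: bond 1 brought flow, rest push out)

dp_I1/dt = -E_Se1 + 6*F_Sf1 - 2*p_I1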